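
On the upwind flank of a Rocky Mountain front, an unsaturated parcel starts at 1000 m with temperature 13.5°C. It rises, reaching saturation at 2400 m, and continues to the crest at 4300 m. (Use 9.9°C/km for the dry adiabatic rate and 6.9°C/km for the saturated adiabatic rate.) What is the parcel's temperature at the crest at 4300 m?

-13.47°C

1000 → 2400 m (dry, 9.9°C/km): ΔT = -9.9 × 1.4 = -13.86°C → T = -0.36°C
2400 → 4300 m (saturated, 6.9°C/km): ΔT = -6.9 × 1.9 = -13.11°C → T = -13.47°C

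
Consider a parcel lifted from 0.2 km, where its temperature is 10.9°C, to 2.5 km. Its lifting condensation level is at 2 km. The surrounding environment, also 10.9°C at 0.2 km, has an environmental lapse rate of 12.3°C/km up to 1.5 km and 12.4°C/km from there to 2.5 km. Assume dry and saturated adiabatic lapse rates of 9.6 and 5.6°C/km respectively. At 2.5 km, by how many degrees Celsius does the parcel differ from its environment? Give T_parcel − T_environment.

+8.31°C (parcel warmer than environment)

Parcel:
  From 200 m to 2000 m (dry): cools by 9.6 × 1.8 = 17.28°C, giving -6.38°C.
  From 2000 m to 2500 m (saturated): cools by 5.6 × 0.5 = 2.8°C, giving -9.18°C.
Environment:
  From 200 m to 1500 m (environment, lower layer): cools by 12.3 × 1.3 = 15.99°C, giving -5.09°C.
  From 1500 m to 2500 m (environment, upper layer): cools by 12.4 × 1 = 12.4°C, giving -17.49°C.
T_parcel − T_env = -9.18 − (-17.49) = +8.31°C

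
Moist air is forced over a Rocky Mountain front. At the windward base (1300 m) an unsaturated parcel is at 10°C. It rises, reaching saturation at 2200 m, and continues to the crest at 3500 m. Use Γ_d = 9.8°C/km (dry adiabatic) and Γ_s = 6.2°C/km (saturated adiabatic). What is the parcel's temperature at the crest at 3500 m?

-6.88°C

Dry to 2200 m: -9.8 × 0.9 km = -8.82°C, so T = 1.18°C.
Saturated to 3500 m: -6.2 × 1.3 km = -8.06°C, so T = -6.88°C.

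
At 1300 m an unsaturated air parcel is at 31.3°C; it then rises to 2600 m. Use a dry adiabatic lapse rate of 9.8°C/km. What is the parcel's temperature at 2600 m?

From 1300 m to 2600 m (dry adiabatic): cools by 9.8 × 1.3 = 12.74°C, giving 18.56°C.

18.56°C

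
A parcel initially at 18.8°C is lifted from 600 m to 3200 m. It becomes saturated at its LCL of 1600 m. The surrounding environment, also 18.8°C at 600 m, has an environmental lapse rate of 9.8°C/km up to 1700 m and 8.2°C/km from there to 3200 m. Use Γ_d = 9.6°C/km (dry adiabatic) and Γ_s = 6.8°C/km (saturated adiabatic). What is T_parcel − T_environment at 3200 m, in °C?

Parcel:
  600–1600 m, dry: Δz = 1 km ⇒ ΔT = -9.6°C; T = 9.2°C
  1600–3200 m, saturated: Δz = 1.6 km ⇒ ΔT = -10.88°C; T = -1.68°C
Environment:
  600–1700 m, environment, lower layer: Δz = 1.1 km ⇒ ΔT = -10.78°C; T = 8.02°C
  1700–3200 m, environment, upper layer: Δz = 1.5 km ⇒ ΔT = -12.3°C; T = -4.28°C
T_parcel − T_env = -1.68 − (-4.28) = +2.6°C

+2.6°C (parcel warmer than environment)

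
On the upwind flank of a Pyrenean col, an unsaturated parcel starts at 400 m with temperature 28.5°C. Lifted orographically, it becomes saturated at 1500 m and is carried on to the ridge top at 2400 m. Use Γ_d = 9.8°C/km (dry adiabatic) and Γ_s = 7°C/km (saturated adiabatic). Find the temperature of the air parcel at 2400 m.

11.42°C

From 400 m to 1500 m (dry): cools by 9.8 × 1.1 = 10.78°C, giving 17.72°C.
From 1500 m to 2400 m (saturated): cools by 7 × 0.9 = 6.3°C, giving 11.42°C.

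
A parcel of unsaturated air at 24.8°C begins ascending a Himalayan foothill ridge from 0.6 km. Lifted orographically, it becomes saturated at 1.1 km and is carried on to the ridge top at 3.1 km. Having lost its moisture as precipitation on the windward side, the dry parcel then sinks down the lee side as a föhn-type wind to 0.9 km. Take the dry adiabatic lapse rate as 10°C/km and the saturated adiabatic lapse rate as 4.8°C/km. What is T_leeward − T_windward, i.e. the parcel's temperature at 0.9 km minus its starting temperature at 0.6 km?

Dry to 1100 m: -10 × 0.5 km = -5°C, so T = 19.8°C.
Saturated to 3100 m: -4.8 × 2 km = -9.6°C, so T = 10.2°C.
Dry descent to 900 m: +10 × 2.2 km = +22°C, so T = 32.2°C.
Net change vs windward start: 32.2 − 24.8 = +7.4°C

+7.4°C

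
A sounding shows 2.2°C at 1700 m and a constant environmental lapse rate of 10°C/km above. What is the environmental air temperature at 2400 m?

Environmental to 2400 m: -10 × 0.7 km = -7°C, so T = -4.8°C.

-4.8°C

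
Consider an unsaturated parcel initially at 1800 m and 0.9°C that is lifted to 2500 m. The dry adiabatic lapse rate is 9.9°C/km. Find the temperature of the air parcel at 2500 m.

-6.03°C

1800–2500 m, dry adiabatic: Δz = 0.7 km ⇒ ΔT = -6.93°C; T = -6.03°C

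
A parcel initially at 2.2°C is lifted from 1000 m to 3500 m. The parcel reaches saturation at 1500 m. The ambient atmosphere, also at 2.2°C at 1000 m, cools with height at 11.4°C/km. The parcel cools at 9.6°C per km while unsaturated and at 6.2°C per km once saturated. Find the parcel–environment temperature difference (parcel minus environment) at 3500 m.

Parcel:
  1000–1500 m, dry: Δz = 0.5 km ⇒ ΔT = -4.8°C; T = -2.6°C
  1500–3500 m, saturated: Δz = 2 km ⇒ ΔT = -12.4°C; T = -15°C
Environment:
  1000–3500 m, environment: Δz = 2.5 km ⇒ ΔT = -28.5°C; T = -26.3°C
T_parcel − T_env = -15 − (-26.3) = +11.3°C

+11.3°C (parcel warmer than environment)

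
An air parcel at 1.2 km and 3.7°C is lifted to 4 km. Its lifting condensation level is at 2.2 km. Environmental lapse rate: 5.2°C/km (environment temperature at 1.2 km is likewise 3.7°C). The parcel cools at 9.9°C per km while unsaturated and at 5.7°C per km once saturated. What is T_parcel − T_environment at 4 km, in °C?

-5.6°C (parcel cooler than environment)

Parcel:
  1200–2200 m, dry: Δz = 1 km ⇒ ΔT = -9.9°C; T = -6.2°C
  2200–4000 m, saturated: Δz = 1.8 km ⇒ ΔT = -10.26°C; T = -16.46°C
Environment:
  1200–4000 m, environment: Δz = 2.8 km ⇒ ΔT = -14.56°C; T = -10.86°C
T_parcel − T_env = -16.46 − (-10.86) = -5.6°C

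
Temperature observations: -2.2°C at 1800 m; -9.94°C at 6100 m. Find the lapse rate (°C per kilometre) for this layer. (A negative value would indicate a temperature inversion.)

1.8°C/km

Γ = −ΔT/Δz = (-2.2 − (-9.94)) / (6100 − 1800) m
  = 7.74°C / 4.3 km = 1.8°C/km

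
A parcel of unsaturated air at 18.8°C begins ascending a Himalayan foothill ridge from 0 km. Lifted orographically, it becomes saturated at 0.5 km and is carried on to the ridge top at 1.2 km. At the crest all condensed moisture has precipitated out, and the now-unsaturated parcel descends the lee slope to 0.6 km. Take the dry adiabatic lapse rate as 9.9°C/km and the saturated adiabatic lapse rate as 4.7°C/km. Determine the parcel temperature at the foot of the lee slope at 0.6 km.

0–500 m, dry: Δz = 0.5 km ⇒ ΔT = -4.95°C; T = 13.85°C
500–1200 m, saturated: Δz = 0.7 km ⇒ ΔT = -3.29°C; T = 10.56°C
1200–600 m, dry descent: Δz = 0.6 km ⇒ ΔT = +5.94°C; T = 16.5°C

16.5°C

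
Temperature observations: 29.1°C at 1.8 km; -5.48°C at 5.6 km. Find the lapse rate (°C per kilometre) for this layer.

9.1°C/km

Γ = −ΔT/Δz = (29.1 − (-5.48)) / (5600 − 1800) m
  = 34.58°C / 3.8 km = 9.1°C/km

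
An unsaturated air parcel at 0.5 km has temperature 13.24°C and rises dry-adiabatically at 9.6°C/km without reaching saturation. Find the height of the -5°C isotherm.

Height above start = (13.24 − (-5)) / 9.6 = 1.9 km
Altitude = 500 m + 1900 m = 2400 m

2.4 km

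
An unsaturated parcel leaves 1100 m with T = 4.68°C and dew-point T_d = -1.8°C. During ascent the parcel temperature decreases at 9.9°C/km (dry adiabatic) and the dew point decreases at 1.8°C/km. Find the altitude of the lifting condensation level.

T and T_d converge at 9.9 − 1.8 = 8.1°C per km
Height above start = (4.68 − (-1.8)) / 8.1 = 0.8 km
LCL altitude = 1100 m + 800 m = 1900 m

1900 m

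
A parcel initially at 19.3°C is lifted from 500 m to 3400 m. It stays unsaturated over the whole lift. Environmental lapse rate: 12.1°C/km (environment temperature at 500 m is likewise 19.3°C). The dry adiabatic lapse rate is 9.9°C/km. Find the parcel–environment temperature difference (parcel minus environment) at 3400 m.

Parcel:
  500–3400 m, dry: Δz = 2.9 km ⇒ ΔT = -28.71°C; T = -9.41°C
Environment:
  500–3400 m, environment: Δz = 2.9 km ⇒ ΔT = -35.09°C; T = -15.79°C
T_parcel − T_env = -9.41 − (-15.79) = +6.38°C

+6.38°C (parcel warmer than environment)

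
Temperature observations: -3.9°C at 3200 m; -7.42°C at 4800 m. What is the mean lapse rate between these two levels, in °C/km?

Γ = −ΔT/Δz = (-3.9 − (-7.42)) / (4800 − 3200) m
  = 3.52°C / 1.6 km = 2.2°C/km

2.2°C/km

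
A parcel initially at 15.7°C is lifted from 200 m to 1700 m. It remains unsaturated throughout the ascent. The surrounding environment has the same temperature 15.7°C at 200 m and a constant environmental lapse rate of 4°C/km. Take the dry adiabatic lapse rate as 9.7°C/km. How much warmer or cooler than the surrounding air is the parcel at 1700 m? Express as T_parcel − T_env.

-8.55°C (parcel cooler than environment)

Parcel:
  Dry to 1700 m: -9.7 × 1.5 km = -14.55°C, so T = 1.15°C.
Environment:
  Environment to 1700 m: -4 × 1.5 km = -6°C, so T = 9.7°C.
T_parcel − T_env = 1.15 − 9.7 = -8.55°C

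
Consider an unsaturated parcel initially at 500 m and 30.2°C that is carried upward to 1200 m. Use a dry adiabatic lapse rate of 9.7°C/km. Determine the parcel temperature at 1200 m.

23.41°C

From 500 m to 1200 m (dry adiabatic): cools by 9.7 × 0.7 = 6.79°C, giving 23.41°C.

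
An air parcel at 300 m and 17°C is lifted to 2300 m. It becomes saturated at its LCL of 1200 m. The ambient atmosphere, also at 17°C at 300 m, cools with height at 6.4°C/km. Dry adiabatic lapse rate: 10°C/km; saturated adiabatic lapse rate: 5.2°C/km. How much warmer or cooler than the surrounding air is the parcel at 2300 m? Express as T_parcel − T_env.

-1.92°C (parcel cooler than environment)

Parcel:
  300 → 1200 m (dry, 10°C/km): ΔT = -10 × 0.9 = -9°C → T = 8°C
  1200 → 2300 m (saturated, 5.2°C/km): ΔT = -5.2 × 1.1 = -5.72°C → T = 2.28°C
Environment:
  300 → 2300 m (environment, 6.4°C/km): ΔT = -6.4 × 2 = -12.8°C → T = 4.2°C
T_parcel − T_env = 2.28 − 4.2 = -1.92°C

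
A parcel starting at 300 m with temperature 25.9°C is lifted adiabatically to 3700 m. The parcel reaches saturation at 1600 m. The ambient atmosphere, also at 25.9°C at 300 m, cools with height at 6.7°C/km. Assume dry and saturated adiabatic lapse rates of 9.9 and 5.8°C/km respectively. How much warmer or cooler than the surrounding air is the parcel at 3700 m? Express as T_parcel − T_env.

-2.27°C (parcel cooler than environment)

Parcel:
  300 → 1600 m (dry, 9.9°C/km): ΔT = -9.9 × 1.3 = -12.87°C → T = 13.03°C
  1600 → 3700 m (saturated, 5.8°C/km): ΔT = -5.8 × 2.1 = -12.18°C → T = 0.85°C
Environment:
  300 → 3700 m (environment, 6.7°C/km): ΔT = -6.7 × 3.4 = -22.78°C → T = 3.12°C
T_parcel − T_env = 0.85 − 3.12 = -2.27°C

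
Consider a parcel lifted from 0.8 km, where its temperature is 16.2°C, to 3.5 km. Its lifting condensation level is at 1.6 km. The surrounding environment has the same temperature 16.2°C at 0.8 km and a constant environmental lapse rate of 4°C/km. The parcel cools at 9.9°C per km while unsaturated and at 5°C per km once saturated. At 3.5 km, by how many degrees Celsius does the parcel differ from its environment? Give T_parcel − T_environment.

Parcel:
  800–1600 m, dry: Δz = 0.8 km ⇒ ΔT = -7.92°C; T = 8.28°C
  1600–3500 m, saturated: Δz = 1.9 km ⇒ ΔT = -9.5°C; T = -1.22°C
Environment:
  800–3500 m, environment: Δz = 2.7 km ⇒ ΔT = -10.8°C; T = 5.4°C
T_parcel − T_env = -1.22 − 5.4 = -6.62°C

-6.62°C (parcel cooler than environment)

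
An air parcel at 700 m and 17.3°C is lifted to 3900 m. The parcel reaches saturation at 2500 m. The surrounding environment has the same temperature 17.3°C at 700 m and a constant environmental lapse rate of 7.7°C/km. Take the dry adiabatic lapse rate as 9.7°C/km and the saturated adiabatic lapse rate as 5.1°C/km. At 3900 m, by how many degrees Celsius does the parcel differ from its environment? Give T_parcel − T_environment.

+0.04°C (parcel warmer than environment)

Parcel:
  700 → 2500 m (dry, 9.7°C/km): ΔT = -9.7 × 1.8 = -17.46°C → T = -0.16°C
  2500 → 3900 m (saturated, 5.1°C/km): ΔT = -5.1 × 1.4 = -7.14°C → T = -7.3°C
Environment:
  700 → 3900 m (environment, 7.7°C/km): ΔT = -7.7 × 3.2 = -24.64°C → T = -7.34°C
T_parcel − T_env = -7.3 − (-7.34) = +0.04°C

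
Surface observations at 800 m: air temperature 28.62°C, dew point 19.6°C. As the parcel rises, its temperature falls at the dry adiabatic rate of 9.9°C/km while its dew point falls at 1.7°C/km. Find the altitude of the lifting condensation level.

1900 m

T and T_d converge at 9.9 − 1.7 = 8.2°C per km
Height above start = (28.62 − 19.6) / 8.2 = 1.1 km
LCL altitude = 800 m + 1100 m = 1900 m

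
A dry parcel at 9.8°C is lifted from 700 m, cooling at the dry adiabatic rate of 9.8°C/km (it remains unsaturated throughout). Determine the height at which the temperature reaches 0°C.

1700 m

Height above start = (9.8 − 0) / 9.8 = 1 km
Altitude = 700 m + 1000 m = 1700 m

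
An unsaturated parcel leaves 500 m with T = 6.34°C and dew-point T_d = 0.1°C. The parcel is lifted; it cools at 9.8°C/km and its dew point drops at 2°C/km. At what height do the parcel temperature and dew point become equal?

T and T_d converge at 9.8 − 2 = 7.8°C per km
Height above start = (6.34 − 0.1) / 7.8 = 0.8 km
LCL altitude = 500 m + 800 m = 1300 m

1300 m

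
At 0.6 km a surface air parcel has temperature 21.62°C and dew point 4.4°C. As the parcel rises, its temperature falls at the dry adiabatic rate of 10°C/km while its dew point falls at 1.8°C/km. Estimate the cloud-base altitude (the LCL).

T and T_d converge at 10 − 1.8 = 8.2°C per km
Height above start = (21.62 − 4.4) / 8.2 = 2.1 km
LCL altitude = 600 m + 2100 m = 2700 m

2.7 km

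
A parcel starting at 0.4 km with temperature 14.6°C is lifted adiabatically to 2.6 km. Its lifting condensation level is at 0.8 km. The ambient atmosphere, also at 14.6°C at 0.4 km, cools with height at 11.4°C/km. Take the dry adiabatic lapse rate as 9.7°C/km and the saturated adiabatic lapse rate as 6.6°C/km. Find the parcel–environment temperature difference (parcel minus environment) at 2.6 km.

+9.32°C (parcel warmer than environment)

Parcel:
  400 → 800 m (dry, 9.7°C/km): ΔT = -9.7 × 0.4 = -3.88°C → T = 10.72°C
  800 → 2600 m (saturated, 6.6°C/km): ΔT = -6.6 × 1.8 = -11.88°C → T = -1.16°C
Environment:
  400 → 2600 m (environment, 11.4°C/km): ΔT = -11.4 × 2.2 = -25.08°C → T = -10.48°C
T_parcel − T_env = -1.16 − (-10.48) = +9.32°C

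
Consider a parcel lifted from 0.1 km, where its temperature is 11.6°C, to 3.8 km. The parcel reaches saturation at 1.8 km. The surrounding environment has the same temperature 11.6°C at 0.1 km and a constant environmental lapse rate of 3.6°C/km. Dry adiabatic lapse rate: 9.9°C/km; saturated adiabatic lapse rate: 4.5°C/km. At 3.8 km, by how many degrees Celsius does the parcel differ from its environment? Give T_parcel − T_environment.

Parcel:
  From 100 m to 1800 m (dry): cools by 9.9 × 1.7 = 16.83°C, giving -5.23°C.
  From 1800 m to 3800 m (saturated): cools by 4.5 × 2 = 9°C, giving -14.23°C.
Environment:
  From 100 m to 3800 m (environment): cools by 3.6 × 3.7 = 13.32°C, giving -1.72°C.
T_parcel − T_env = -14.23 − (-1.72) = -12.51°C

-12.51°C (parcel cooler than environment)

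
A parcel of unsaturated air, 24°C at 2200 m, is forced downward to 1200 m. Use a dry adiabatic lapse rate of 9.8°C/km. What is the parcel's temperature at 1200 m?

33.8°C

Dry adiabatic to 1200 m: +9.8 × 1 km = +9.8°C, so T = 33.8°C.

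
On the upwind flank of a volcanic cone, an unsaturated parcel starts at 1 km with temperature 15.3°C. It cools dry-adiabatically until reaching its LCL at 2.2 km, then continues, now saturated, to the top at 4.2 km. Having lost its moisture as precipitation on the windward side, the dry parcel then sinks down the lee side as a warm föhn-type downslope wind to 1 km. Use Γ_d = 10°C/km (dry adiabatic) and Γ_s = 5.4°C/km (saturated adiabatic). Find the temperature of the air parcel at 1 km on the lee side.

1000 → 2200 m (dry, 10°C/km): ΔT = -10 × 1.2 = -12°C → T = 3.3°C
2200 → 4200 m (saturated, 5.4°C/km): ΔT = -5.4 × 2 = -10.8°C → T = -7.5°C
4200 → 1000 m (dry descent, 10°C/km): ΔT = +10 × 3.2 = +32°C → T = 24.5°C

24.5°C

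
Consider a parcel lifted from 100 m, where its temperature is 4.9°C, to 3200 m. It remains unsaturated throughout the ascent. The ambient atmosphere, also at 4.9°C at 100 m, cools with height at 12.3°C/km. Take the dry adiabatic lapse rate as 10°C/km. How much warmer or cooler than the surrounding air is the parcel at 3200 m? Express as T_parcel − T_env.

Parcel:
  100 → 3200 m (dry, 10°C/km): ΔT = -10 × 3.1 = -31°C → T = -26.1°C
Environment:
  100 → 3200 m (environment, 12.3°C/km): ΔT = -12.3 × 3.1 = -38.13°C → T = -33.23°C
T_parcel − T_env = -26.1 − (-33.23) = +7.13°C

+7.13°C (parcel warmer than environment)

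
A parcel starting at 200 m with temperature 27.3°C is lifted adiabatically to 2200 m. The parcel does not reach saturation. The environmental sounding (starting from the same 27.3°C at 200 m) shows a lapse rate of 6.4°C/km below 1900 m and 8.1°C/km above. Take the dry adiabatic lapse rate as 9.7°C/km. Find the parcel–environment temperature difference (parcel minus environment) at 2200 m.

Parcel:
  200–2200 m, dry: Δz = 2 km ⇒ ΔT = -19.4°C; T = 7.9°C
Environment:
  200–1900 m, environment, lower layer: Δz = 1.7 km ⇒ ΔT = -10.88°C; T = 16.42°C
  1900–2200 m, environment, upper layer: Δz = 0.3 km ⇒ ΔT = -2.43°C; T = 13.99°C
T_parcel − T_env = 7.9 − 13.99 = -6.09°C

-6.09°C (parcel cooler than environment)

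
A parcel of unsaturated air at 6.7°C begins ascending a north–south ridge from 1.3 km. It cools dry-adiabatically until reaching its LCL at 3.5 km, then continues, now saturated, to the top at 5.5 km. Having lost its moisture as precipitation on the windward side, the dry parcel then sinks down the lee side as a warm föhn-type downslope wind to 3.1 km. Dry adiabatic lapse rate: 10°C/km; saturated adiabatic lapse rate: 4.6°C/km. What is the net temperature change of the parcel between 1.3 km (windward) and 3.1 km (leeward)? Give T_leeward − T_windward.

Dry to 3500 m: -10 × 2.2 km = -22°C, so T = -15.3°C.
Saturated to 5500 m: -4.6 × 2 km = -9.2°C, so T = -24.5°C.
Dry descent to 3100 m: +10 × 2.4 km = +24°C, so T = -0.5°C.
Net change vs windward start: -0.5 − 6.7 = -7.2°C

-7.2°C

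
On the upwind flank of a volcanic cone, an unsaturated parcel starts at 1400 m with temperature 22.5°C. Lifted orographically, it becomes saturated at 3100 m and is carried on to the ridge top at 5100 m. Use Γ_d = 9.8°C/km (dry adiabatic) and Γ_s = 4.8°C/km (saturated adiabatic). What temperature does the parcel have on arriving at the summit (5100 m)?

1400–3100 m, dry: Δz = 1.7 km ⇒ ΔT = -16.66°C; T = 5.84°C
3100–5100 m, saturated: Δz = 2 km ⇒ ΔT = -9.6°C; T = -3.76°C

-3.76°C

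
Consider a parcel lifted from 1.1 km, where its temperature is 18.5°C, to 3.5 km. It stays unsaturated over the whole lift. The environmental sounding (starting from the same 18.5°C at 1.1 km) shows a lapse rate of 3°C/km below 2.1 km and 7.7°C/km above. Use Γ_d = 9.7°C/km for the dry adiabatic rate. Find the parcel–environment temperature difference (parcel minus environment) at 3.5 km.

Parcel:
  1100–3500 m, dry: Δz = 2.4 km ⇒ ΔT = -23.28°C; T = -4.78°C
Environment:
  1100–2100 m, environment, lower layer: Δz = 1 km ⇒ ΔT = -3°C; T = 15.5°C
  2100–3500 m, environment, upper layer: Δz = 1.4 km ⇒ ΔT = -10.78°C; T = 4.72°C
T_parcel − T_env = -4.78 − 4.72 = -9.5°C

-9.5°C (parcel cooler than environment)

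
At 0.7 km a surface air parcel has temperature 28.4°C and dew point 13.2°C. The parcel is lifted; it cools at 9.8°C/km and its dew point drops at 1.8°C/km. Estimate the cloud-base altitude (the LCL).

2.6 km

T and T_d converge at 9.8 − 1.8 = 8°C per km
Height above start = (28.4 − 13.2) / 8 = 1.9 km
LCL altitude = 700 m + 1900 m = 2600 m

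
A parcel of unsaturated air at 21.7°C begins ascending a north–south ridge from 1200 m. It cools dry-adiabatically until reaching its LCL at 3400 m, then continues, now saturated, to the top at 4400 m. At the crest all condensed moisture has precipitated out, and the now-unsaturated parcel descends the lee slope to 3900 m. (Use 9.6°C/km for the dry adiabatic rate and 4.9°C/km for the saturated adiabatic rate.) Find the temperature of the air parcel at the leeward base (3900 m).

1200–3400 m, dry: Δz = 2.2 km ⇒ ΔT = -21.12°C; T = 0.58°C
3400–4400 m, saturated: Δz = 1 km ⇒ ΔT = -4.9°C; T = -4.32°C
4400–3900 m, dry descent: Δz = 0.5 km ⇒ ΔT = +4.8°C; T = 0.48°C

0.48°C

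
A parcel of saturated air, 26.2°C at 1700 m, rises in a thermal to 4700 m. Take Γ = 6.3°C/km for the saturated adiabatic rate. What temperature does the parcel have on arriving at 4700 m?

7.3°C

1700 → 4700 m (saturated adiabatic, 6.3°C/km): ΔT = -6.3 × 3 = -18.9°C → T = 7.3°C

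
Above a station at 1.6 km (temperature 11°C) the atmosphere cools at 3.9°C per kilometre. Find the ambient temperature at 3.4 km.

From 1600 m to 3400 m (environmental): cools by 3.9 × 1.8 = 7.02°C, giving 3.98°C.

3.98°C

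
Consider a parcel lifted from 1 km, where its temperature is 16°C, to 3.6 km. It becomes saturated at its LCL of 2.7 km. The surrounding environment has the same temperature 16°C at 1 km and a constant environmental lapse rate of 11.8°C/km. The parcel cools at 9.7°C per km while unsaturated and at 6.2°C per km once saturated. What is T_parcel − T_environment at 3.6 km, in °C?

Parcel:
  1000–2700 m, dry: Δz = 1.7 km ⇒ ΔT = -16.49°C; T = -0.49°C
  2700–3600 m, saturated: Δz = 0.9 km ⇒ ΔT = -5.58°C; T = -6.07°C
Environment:
  1000–3600 m, environment: Δz = 2.6 km ⇒ ΔT = -30.68°C; T = -14.68°C
T_parcel − T_env = -6.07 − (-14.68) = +8.61°C

+8.61°C (parcel warmer than environment)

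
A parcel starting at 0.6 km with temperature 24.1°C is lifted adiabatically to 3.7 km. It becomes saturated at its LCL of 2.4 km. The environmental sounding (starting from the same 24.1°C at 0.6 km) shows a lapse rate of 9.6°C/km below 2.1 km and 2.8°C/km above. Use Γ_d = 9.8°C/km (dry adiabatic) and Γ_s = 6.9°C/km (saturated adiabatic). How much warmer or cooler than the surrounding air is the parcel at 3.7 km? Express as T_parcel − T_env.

-7.73°C (parcel cooler than environment)

Parcel:
  600 → 2400 m (dry, 9.8°C/km): ΔT = -9.8 × 1.8 = -17.64°C → T = 6.46°C
  2400 → 3700 m (saturated, 6.9°C/km): ΔT = -6.9 × 1.3 = -8.97°C → T = -2.51°C
Environment:
  600 → 2100 m (environment, lower layer, 9.6°C/km): ΔT = -9.6 × 1.5 = -14.4°C → T = 9.7°C
  2100 → 3700 m (environment, upper layer, 2.8°C/km): ΔT = -2.8 × 1.6 = -4.48°C → T = 5.22°C
T_parcel − T_env = -2.51 − 5.22 = -7.73°C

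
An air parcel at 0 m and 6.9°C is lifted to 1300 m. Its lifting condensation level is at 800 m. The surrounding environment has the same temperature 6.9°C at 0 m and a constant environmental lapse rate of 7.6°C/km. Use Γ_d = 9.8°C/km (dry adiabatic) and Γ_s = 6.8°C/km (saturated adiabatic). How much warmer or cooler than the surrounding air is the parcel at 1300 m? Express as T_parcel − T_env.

Parcel:
  0 → 800 m (dry, 9.8°C/km): ΔT = -9.8 × 0.8 = -7.84°C → T = -0.94°C
  800 → 1300 m (saturated, 6.8°C/km): ΔT = -6.8 × 0.5 = -3.4°C → T = -4.34°C
Environment:
  0 → 1300 m (environment, 7.6°C/km): ΔT = -7.6 × 1.3 = -9.88°C → T = -2.98°C
T_parcel − T_env = -4.34 − (-2.98) = -1.36°C

-1.36°C (parcel cooler than environment)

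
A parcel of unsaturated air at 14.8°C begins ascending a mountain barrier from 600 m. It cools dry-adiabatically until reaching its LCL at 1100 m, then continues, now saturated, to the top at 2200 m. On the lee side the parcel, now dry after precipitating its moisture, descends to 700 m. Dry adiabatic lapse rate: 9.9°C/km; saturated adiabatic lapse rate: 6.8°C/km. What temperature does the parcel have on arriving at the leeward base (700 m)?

17.22°C

600–1100 m, dry: Δz = 0.5 km ⇒ ΔT = -4.95°C; T = 9.85°C
1100–2200 m, saturated: Δz = 1.1 km ⇒ ΔT = -7.48°C; T = 2.37°C
2200–700 m, dry descent: Δz = 1.5 km ⇒ ΔT = +14.85°C; T = 17.22°C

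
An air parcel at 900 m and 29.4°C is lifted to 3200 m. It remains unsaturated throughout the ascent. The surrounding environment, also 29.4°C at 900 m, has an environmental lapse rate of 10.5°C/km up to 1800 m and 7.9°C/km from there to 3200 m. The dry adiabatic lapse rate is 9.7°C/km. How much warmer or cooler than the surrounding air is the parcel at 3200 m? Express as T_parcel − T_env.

-1.8°C (parcel cooler than environment)

Parcel:
  900–3200 m, dry: Δz = 2.3 km ⇒ ΔT = -22.31°C; T = 7.09°C
Environment:
  900–1800 m, environment, lower layer: Δz = 0.9 km ⇒ ΔT = -9.45°C; T = 19.95°C
  1800–3200 m, environment, upper layer: Δz = 1.4 km ⇒ ΔT = -11.06°C; T = 8.89°C
T_parcel − T_env = 7.09 − 8.89 = -1.8°C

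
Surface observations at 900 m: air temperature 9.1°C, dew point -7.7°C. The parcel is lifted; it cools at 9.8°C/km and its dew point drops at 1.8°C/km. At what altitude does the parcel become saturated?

3000 m

T and T_d converge at 9.8 − 1.8 = 8°C per km
Height above start = (9.1 − (-7.7)) / 8 = 2.1 km
LCL altitude = 900 m + 2100 m = 3000 m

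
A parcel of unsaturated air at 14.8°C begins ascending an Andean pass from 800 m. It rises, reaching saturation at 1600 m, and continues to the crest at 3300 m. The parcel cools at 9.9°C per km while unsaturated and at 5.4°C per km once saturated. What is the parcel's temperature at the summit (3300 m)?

-2.3°C

Dry to 1600 m: -9.9 × 0.8 km = -7.92°C, so T = 6.88°C.
Saturated to 3300 m: -5.4 × 1.7 km = -9.18°C, so T = -2.3°C.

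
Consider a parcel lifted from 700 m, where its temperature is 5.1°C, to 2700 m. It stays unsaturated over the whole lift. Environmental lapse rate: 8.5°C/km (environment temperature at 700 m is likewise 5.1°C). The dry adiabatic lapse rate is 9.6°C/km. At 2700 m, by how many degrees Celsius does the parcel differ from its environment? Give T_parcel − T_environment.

-2.2°C (parcel cooler than environment)

Parcel:
  700–2700 m, dry: Δz = 2 km ⇒ ΔT = -19.2°C; T = -14.1°C
Environment:
  700–2700 m, environment: Δz = 2 km ⇒ ΔT = -17°C; T = -11.9°C
T_parcel − T_env = -14.1 − (-11.9) = -2.2°C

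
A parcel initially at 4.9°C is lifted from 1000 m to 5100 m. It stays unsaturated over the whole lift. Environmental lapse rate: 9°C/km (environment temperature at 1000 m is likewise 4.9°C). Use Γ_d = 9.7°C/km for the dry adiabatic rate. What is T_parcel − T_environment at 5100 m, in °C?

-2.87°C (parcel cooler than environment)

Parcel:
  From 1000 m to 5100 m (dry): cools by 9.7 × 4.1 = 39.77°C, giving -34.87°C.
Environment:
  From 1000 m to 5100 m (environment): cools by 9 × 4.1 = 36.9°C, giving -32°C.
T_parcel − T_env = -34.87 − (-32) = -2.87°C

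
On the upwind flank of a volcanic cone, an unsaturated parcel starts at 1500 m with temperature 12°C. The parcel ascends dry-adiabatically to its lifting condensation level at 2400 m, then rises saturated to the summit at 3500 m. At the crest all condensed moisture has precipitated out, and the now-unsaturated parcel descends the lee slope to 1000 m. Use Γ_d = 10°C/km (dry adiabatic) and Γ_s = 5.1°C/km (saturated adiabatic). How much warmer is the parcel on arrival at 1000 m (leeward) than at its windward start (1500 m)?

+10.39°C

From 1500 m to 2400 m (dry): cools by 10 × 0.9 = 9°C, giving 3°C.
From 2400 m to 3500 m (saturated): cools by 5.1 × 1.1 = 5.61°C, giving -2.61°C.
From 3500 m to 1000 m (dry descent): warms by 10 × 2.5 = 25°C, giving 22.39°C.
Net change vs windward start: 22.39 − 12 = +10.39°C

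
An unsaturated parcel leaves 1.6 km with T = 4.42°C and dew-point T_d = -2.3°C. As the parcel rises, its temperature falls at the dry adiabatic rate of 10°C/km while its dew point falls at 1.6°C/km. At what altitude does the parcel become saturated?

2.4 km

T and T_d converge at 10 − 1.6 = 8.4°C per km
Height above start = (4.42 − (-2.3)) / 8.4 = 0.8 km
LCL altitude = 1600 m + 800 m = 2400 m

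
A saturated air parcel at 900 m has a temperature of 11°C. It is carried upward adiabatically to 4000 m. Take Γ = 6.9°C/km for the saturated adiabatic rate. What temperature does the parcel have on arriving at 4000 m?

Saturated adiabatic to 4000 m: -6.9 × 3.1 km = -21.39°C, so T = -10.39°C.

-10.39°C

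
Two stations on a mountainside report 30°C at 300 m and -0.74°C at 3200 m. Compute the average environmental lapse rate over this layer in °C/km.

10.6°C/km

Γ = −ΔT/Δz = (30 − (-0.74)) / (3200 − 300) m
  = 30.74°C / 2.9 km = 10.6°C/km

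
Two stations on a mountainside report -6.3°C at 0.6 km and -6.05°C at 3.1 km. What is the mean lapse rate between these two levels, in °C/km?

-0.1°C/km

Γ = −ΔT/Δz = (-6.3 − (-6.05)) / (3100 − 600) m
  = -0.25°C / 2.5 km = -0.1°C/km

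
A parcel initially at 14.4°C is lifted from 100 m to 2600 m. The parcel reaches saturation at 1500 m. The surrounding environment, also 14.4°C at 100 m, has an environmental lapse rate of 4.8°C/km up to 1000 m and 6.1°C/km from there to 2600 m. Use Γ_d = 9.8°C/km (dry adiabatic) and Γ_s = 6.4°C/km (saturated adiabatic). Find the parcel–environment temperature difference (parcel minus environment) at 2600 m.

Parcel:
  From 100 m to 1500 m (dry): cools by 9.8 × 1.4 = 13.72°C, giving 0.68°C.
  From 1500 m to 2600 m (saturated): cools by 6.4 × 1.1 = 7.04°C, giving -6.36°C.
Environment:
  From 100 m to 1000 m (environment, lower layer): cools by 4.8 × 0.9 = 4.32°C, giving 10.08°C.
  From 1000 m to 2600 m (environment, upper layer): cools by 6.1 × 1.6 = 9.76°C, giving 0.32°C.
T_parcel − T_env = -6.36 − 0.32 = -6.68°C

-6.68°C (parcel cooler than environment)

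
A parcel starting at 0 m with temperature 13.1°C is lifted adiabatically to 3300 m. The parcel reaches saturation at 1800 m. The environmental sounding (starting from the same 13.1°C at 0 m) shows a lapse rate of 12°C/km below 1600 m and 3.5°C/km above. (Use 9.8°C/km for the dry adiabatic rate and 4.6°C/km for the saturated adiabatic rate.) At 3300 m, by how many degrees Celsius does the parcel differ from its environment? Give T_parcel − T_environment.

+0.61°C (parcel warmer than environment)

Parcel:
  0 → 1800 m (dry, 9.8°C/km): ΔT = -9.8 × 1.8 = -17.64°C → T = -4.54°C
  1800 → 3300 m (saturated, 4.6°C/km): ΔT = -4.6 × 1.5 = -6.9°C → T = -11.44°C
Environment:
  0 → 1600 m (environment, lower layer, 12°C/km): ΔT = -12 × 1.6 = -19.2°C → T = -6.1°C
  1600 → 3300 m (environment, upper layer, 3.5°C/km): ΔT = -3.5 × 1.7 = -5.95°C → T = -12.05°C
T_parcel − T_env = -11.44 − (-12.05) = +0.61°C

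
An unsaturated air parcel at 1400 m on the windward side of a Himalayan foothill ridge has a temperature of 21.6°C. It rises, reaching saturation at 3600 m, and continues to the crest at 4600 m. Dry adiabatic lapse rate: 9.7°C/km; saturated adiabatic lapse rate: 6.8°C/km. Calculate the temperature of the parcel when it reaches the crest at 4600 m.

Dry to 3600 m: -9.7 × 2.2 km = -21.34°C, so T = 0.26°C.
Saturated to 4600 m: -6.8 × 1 km = -6.8°C, so T = -6.54°C.

-6.54°C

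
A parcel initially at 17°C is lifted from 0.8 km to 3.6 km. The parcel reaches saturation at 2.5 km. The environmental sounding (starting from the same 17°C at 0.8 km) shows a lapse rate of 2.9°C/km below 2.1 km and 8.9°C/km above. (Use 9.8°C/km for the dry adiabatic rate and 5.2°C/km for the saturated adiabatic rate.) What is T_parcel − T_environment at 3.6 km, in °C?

Parcel:
  800 → 2500 m (dry, 9.8°C/km): ΔT = -9.8 × 1.7 = -16.66°C → T = 0.34°C
  2500 → 3600 m (saturated, 5.2°C/km): ΔT = -5.2 × 1.1 = -5.72°C → T = -5.38°C
Environment:
  800 → 2100 m (environment, lower layer, 2.9°C/km): ΔT = -2.9 × 1.3 = -3.77°C → T = 13.23°C
  2100 → 3600 m (environment, upper layer, 8.9°C/km): ΔT = -8.9 × 1.5 = -13.35°C → T = -0.12°C
T_parcel − T_env = -5.38 − (-0.12) = -5.26°C

-5.26°C (parcel cooler than environment)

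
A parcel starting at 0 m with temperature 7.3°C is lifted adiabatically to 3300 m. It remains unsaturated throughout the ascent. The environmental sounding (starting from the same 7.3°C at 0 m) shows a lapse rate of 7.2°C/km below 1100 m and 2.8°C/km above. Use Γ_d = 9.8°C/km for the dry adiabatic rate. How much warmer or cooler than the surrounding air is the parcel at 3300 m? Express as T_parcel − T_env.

Parcel:
  From 0 m to 3300 m (dry): cools by 9.8 × 3.3 = 32.34°C, giving -25.04°C.
Environment:
  From 0 m to 1100 m (environment, lower layer): cools by 7.2 × 1.1 = 7.92°C, giving -0.62°C.
  From 1100 m to 3300 m (environment, upper layer): cools by 2.8 × 2.2 = 6.16°C, giving -6.78°C.
T_parcel − T_env = -25.04 − (-6.78) = -18.26°C

-18.26°C (parcel cooler than environment)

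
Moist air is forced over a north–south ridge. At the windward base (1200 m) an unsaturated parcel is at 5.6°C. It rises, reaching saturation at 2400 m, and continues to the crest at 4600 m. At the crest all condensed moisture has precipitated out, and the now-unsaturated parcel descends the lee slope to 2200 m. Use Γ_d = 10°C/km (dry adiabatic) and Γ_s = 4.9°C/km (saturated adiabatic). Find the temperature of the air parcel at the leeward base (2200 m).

6.82°C

1200–2400 m, dry: Δz = 1.2 km ⇒ ΔT = -12°C; T = -6.4°C
2400–4600 m, saturated: Δz = 2.2 km ⇒ ΔT = -10.78°C; T = -17.18°C
4600–2200 m, dry descent: Δz = 2.4 km ⇒ ΔT = +24°C; T = 6.82°C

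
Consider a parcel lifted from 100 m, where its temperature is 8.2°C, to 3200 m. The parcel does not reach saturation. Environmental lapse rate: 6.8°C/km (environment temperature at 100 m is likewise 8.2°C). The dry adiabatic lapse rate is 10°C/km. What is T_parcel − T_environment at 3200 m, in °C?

Parcel:
  100 → 3200 m (dry, 10°C/km): ΔT = -10 × 3.1 = -31°C → T = -22.8°C
Environment:
  100 → 3200 m (environment, 6.8°C/km): ΔT = -6.8 × 3.1 = -21.08°C → T = -12.88°C
T_parcel − T_env = -22.8 − (-12.88) = -9.92°C

-9.92°C (parcel cooler than environment)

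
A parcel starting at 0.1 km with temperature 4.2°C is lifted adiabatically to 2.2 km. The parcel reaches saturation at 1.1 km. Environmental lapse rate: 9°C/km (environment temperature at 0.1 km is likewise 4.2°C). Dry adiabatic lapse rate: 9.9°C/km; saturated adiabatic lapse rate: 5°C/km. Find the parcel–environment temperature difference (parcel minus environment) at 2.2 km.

Parcel:
  100 → 1100 m (dry, 9.9°C/km): ΔT = -9.9 × 1 = -9.9°C → T = -5.7°C
  1100 → 2200 m (saturated, 5°C/km): ΔT = -5 × 1.1 = -5.5°C → T = -11.2°C
Environment:
  100 → 2200 m (environment, 9°C/km): ΔT = -9 × 2.1 = -18.9°C → T = -14.7°C
T_parcel − T_env = -11.2 − (-14.7) = +3.5°C

+3.5°C (parcel warmer than environment)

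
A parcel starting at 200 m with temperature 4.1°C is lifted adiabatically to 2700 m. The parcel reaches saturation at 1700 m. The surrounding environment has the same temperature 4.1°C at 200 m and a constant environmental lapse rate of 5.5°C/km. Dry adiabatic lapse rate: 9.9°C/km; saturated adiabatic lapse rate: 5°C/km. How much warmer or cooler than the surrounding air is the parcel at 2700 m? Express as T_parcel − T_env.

-6.1°C (parcel cooler than environment)

Parcel:
  200–1700 m, dry: Δz = 1.5 km ⇒ ΔT = -14.85°C; T = -10.75°C
  1700–2700 m, saturated: Δz = 1 km ⇒ ΔT = -5°C; T = -15.75°C
Environment:
  200–2700 m, environment: Δz = 2.5 km ⇒ ΔT = -13.75°C; T = -9.65°C
T_parcel − T_env = -15.75 − (-9.65) = -6.1°C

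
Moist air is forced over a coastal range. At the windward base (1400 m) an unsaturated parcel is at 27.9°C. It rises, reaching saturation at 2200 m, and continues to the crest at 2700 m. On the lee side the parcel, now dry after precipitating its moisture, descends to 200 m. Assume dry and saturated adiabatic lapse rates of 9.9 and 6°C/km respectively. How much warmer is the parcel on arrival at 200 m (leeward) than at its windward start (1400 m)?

+13.83°C

1400–2200 m, dry: Δz = 0.8 km ⇒ ΔT = -7.92°C; T = 19.98°C
2200–2700 m, saturated: Δz = 0.5 km ⇒ ΔT = -3°C; T = 16.98°C
2700–200 m, dry descent: Δz = 2.5 km ⇒ ΔT = +24.75°C; T = 41.73°C
Net change vs windward start: 41.73 − 27.9 = +13.83°C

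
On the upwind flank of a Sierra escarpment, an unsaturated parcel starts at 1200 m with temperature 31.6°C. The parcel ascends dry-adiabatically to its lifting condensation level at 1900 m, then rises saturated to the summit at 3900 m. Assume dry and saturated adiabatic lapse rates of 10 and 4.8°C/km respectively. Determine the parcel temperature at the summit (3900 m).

15°C

From 1200 m to 1900 m (dry): cools by 10 × 0.7 = 7°C, giving 24.6°C.
From 1900 m to 3900 m (saturated): cools by 4.8 × 2 = 9.6°C, giving 15°C.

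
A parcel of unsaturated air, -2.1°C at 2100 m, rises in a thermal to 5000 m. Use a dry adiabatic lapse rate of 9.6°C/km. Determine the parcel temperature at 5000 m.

Dry adiabatic to 5000 m: -9.6 × 2.9 km = -27.84°C, so T = -29.94°C.

-29.94°C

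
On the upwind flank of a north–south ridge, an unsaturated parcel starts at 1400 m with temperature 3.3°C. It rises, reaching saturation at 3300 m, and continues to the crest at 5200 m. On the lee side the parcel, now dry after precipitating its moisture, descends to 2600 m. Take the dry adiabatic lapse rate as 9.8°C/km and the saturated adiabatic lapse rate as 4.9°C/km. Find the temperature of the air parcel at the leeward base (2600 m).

0.85°C

Dry to 3300 m: -9.8 × 1.9 km = -18.62°C, so T = -15.32°C.
Saturated to 5200 m: -4.9 × 1.9 km = -9.31°C, so T = -24.63°C.
Dry descent to 2600 m: +9.8 × 2.6 km = +25.48°C, so T = 0.85°C.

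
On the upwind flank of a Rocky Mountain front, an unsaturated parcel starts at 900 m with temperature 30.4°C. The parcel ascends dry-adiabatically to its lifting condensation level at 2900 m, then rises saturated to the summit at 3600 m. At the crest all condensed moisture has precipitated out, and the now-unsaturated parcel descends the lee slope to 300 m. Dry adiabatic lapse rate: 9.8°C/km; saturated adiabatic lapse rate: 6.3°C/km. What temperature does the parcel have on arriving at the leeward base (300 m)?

38.73°C

900 → 2900 m (dry, 9.8°C/km): ΔT = -9.8 × 2 = -19.6°C → T = 10.8°C
2900 → 3600 m (saturated, 6.3°C/km): ΔT = -6.3 × 0.7 = -4.41°C → T = 6.39°C
3600 → 300 m (dry descent, 9.8°C/km): ΔT = +9.8 × 3.3 = +32.34°C → T = 38.73°C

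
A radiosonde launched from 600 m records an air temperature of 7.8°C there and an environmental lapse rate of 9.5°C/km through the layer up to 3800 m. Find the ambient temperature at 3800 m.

From 600 m to 3800 m (environmental): cools by 9.5 × 3.2 = 30.4°C, giving -22.6°C.

-22.6°C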